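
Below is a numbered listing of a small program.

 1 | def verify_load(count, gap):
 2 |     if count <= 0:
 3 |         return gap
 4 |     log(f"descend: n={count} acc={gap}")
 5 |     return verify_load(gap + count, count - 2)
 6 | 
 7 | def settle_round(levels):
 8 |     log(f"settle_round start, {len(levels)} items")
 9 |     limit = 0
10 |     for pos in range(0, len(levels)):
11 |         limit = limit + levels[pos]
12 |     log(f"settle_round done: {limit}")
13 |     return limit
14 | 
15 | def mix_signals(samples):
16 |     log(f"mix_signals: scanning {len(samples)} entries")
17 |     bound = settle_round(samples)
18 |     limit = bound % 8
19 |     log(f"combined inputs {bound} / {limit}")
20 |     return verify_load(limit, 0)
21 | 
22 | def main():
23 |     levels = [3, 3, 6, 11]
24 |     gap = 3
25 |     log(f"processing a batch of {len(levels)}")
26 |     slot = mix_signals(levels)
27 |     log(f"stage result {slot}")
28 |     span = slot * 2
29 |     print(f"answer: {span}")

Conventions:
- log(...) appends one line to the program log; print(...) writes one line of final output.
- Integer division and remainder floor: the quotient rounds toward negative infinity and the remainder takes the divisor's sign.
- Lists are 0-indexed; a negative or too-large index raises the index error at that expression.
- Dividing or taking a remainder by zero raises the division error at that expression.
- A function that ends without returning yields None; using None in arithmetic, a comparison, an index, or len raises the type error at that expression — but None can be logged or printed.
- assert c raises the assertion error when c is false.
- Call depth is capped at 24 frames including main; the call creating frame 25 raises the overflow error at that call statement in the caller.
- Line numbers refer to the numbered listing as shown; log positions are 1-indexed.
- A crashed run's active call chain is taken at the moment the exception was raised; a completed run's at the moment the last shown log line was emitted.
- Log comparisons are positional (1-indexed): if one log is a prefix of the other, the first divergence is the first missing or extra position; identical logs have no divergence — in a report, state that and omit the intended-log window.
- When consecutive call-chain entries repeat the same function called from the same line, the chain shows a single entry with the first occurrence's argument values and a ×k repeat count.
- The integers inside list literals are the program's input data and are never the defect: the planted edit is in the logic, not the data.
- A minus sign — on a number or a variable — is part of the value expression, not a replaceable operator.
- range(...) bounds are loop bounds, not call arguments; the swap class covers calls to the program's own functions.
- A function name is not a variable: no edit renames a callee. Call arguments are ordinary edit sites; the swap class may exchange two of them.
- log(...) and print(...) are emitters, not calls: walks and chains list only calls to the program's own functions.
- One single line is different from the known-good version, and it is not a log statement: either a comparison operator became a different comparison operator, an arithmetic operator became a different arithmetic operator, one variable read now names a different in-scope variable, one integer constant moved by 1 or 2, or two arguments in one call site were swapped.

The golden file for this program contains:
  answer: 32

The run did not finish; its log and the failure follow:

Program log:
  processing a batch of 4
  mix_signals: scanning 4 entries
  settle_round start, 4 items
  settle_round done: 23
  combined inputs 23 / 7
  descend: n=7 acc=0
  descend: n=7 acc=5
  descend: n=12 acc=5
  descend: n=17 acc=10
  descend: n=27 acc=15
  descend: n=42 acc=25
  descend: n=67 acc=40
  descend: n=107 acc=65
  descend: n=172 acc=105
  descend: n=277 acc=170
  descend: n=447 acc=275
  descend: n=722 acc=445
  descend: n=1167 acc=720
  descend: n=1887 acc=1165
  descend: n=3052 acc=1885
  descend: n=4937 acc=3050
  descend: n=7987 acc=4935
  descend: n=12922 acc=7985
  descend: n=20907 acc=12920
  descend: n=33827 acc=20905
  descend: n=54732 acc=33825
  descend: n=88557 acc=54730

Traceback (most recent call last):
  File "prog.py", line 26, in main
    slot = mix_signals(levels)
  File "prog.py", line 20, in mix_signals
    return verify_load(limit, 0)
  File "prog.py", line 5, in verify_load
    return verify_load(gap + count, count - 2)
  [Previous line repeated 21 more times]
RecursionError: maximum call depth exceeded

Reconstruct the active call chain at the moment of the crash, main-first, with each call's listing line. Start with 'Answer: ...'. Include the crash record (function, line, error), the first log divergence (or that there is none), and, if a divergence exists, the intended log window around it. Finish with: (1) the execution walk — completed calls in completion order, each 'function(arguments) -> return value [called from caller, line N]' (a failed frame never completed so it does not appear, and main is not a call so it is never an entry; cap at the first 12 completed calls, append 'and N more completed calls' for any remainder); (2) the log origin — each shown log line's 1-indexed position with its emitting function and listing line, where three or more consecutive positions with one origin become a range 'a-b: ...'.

Answer: main -> mix_signals (called at line 26) -> verify_load (called at line 20) -> verify_load (called at line 5) ×21.
The tell: At log position 7 the runs split — shown 'descend: n=7 acc=5', but the working version logs 'descend: n=5 acc=7'.
Crash: verify_load, line 5, RecursionError.
First divergence: position 7 — the shown line 'descend: n=7 acc=5' should read 'descend: n=5 acc=7'.
Intended log window:
  5: combined inputs 23 / 7
  6: descend: n=7 acc=0
  7: descend: n=5 acc=7
  8: descend: n=3 acc=12
Execution walk:
  settle_round([3, 3, 6, 11]) -> 23  [called from mix_signals, line 17]
Log line origins:
  1: emitted by main (line 25)
  2: emitted by mix_signals (line 16)
  3: emitted by settle_round (line 8)
  4: emitted by settle_round (line 12)
  5: emitted by mix_signals (line 19)
  6-27: emitted by verify_load (line 4)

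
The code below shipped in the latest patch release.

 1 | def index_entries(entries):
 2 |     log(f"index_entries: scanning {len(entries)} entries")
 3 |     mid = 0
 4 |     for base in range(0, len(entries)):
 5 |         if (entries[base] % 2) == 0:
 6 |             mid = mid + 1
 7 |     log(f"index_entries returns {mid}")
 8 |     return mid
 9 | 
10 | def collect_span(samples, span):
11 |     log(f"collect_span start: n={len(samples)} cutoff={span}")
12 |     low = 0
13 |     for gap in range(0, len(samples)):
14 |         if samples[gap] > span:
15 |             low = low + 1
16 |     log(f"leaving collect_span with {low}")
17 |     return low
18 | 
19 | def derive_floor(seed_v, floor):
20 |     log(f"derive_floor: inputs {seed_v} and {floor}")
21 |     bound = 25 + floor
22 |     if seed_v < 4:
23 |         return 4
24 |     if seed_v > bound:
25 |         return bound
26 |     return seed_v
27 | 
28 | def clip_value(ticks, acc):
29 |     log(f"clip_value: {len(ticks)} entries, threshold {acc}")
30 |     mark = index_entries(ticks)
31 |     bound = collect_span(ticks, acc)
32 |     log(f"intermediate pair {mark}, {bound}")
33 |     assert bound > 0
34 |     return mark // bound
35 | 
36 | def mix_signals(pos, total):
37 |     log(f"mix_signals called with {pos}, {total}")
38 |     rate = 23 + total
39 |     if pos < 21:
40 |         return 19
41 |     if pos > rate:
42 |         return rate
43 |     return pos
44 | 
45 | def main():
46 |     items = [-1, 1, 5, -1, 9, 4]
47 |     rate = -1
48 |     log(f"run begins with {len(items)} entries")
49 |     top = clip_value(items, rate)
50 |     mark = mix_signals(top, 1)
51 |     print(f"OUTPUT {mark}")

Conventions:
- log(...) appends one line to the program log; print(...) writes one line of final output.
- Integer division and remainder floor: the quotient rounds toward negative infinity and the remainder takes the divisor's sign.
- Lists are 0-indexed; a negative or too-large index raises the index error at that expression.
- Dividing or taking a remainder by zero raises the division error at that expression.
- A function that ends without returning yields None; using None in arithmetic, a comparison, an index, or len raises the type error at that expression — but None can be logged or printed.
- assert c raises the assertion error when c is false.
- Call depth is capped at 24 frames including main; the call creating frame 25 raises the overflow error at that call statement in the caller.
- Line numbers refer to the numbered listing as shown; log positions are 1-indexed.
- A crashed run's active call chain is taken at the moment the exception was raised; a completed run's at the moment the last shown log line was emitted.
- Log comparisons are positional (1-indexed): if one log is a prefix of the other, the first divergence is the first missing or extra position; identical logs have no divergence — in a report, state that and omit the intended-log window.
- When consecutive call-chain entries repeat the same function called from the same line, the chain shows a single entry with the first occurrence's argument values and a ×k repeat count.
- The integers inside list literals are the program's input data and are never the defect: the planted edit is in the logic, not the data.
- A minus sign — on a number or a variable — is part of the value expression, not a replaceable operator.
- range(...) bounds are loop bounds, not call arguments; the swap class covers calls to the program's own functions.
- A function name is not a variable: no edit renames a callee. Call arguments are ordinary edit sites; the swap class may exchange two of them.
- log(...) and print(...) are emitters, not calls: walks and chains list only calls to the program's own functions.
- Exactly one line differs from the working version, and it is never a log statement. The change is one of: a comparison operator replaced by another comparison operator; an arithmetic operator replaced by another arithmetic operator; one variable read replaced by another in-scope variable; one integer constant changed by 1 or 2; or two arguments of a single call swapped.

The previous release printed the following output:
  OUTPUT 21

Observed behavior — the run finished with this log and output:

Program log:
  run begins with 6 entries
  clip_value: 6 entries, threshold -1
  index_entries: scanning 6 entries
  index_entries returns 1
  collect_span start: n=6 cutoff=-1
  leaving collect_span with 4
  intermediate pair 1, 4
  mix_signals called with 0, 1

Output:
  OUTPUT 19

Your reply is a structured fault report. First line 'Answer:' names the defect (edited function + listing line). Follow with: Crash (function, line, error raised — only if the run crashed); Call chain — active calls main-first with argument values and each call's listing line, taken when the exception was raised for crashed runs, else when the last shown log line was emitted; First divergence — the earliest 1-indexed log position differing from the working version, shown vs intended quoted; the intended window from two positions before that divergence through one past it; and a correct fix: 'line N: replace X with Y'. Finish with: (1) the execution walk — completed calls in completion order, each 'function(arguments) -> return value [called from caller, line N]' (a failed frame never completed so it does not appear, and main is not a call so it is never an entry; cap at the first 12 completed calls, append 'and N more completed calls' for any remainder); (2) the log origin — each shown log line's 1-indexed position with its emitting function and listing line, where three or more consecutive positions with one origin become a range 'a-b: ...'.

Answer: the defect is in mix_signals at line 40.
The tell: Every logged value matches the working version; the printed result is what differs.
Call chain: main -> mix_signals(0, 1) (called at line 50).
First divergence: none (the log streams are identical).
Execution walk:
  index_entries([-1, 1, 5, -1, 9, 4]) -> 1  [called from clip_value, line 30]
  collect_span([-1, 1, 5, -1, 9, 4], -1) -> 4  [called from clip_value, line 31]
  clip_value([-1, 1, 5, -1, 9, 4], -1) -> 0  [called from main, line 49]
  mix_signals(0, 1) -> 19  [called from main, line 50]
Log origin:
  1: from main, line 48
  2: from clip_value, line 29
  3: from index_entries, line 2
  4: from index_entries, line 7
  5: from collect_span, line 11
  6: from collect_span, line 16
  7: from clip_value, line 32
  8: from mix_signals, line 37
A correct fix: line 40: replace `19` with `21`.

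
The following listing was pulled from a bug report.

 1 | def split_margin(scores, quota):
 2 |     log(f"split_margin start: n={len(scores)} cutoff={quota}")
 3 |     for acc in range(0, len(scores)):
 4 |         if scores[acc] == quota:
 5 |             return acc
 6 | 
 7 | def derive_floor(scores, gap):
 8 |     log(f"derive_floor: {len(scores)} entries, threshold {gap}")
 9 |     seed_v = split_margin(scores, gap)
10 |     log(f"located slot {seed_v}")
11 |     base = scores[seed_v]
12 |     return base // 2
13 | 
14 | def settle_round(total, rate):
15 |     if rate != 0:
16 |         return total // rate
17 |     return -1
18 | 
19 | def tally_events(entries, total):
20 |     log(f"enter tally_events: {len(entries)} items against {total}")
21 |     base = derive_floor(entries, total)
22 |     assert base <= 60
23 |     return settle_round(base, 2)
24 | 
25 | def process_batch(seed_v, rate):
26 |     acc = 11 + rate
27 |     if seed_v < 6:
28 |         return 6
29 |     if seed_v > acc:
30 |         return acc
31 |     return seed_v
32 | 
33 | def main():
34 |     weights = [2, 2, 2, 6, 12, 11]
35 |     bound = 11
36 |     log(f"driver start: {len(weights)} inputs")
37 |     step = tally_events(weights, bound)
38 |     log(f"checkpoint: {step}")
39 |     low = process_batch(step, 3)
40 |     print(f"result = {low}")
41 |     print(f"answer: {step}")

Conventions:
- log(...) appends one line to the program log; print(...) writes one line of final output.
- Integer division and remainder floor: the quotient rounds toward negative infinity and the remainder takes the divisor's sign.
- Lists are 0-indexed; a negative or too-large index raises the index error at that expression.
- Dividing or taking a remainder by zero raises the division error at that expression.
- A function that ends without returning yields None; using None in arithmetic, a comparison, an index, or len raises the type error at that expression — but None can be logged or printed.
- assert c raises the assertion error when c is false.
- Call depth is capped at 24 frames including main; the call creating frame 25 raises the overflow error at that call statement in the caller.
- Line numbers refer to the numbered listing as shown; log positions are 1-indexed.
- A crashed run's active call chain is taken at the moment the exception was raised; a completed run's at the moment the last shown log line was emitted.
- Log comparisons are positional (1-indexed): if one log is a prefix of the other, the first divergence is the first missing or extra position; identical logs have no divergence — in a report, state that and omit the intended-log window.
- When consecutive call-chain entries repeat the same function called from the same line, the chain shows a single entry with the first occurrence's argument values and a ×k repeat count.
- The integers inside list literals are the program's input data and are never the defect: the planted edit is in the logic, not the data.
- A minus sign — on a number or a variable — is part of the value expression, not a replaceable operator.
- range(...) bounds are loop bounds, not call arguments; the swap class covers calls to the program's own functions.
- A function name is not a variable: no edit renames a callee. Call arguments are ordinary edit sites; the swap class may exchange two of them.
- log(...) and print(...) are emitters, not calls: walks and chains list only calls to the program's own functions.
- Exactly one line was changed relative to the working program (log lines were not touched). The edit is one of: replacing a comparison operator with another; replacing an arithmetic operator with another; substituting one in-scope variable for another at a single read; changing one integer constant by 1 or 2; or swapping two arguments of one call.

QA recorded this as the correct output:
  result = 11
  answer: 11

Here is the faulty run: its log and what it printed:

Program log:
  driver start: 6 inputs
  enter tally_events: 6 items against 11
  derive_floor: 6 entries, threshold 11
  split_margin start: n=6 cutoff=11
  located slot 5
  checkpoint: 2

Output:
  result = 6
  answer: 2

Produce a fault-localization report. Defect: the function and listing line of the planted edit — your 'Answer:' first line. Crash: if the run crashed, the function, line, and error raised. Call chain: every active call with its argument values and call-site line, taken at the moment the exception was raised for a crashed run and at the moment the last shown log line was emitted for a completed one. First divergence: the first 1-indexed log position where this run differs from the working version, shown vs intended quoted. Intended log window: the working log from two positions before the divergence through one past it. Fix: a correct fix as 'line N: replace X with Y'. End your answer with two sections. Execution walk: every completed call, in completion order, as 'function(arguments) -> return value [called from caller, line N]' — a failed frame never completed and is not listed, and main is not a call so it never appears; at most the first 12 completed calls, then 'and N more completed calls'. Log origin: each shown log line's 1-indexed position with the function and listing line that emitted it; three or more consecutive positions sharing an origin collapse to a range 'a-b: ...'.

Answer: the defect is in derive_floor at line 12.
The tell: The log first diverges at position 6: the faulty run prints 'checkpoint: 2' where the working version prints 'checkpoint: 11'.
Call chain: main.
First divergence: position 6 — shown 'checkpoint: 2', intended 'checkpoint: 11'.
Intended log window:
  4: split_margin start: n=6 cutoff=11
  5: located slot 5
  6: checkpoint: 11
Execution walk:
  split_margin([2, 2, 2, 6, 12, 11], 11) -> 5  [called from derive_floor, line 9]
  derive_floor([2, 2, 2, 6, 12, 11], 11) -> 5  [called from tally_events, line 21]
  settle_round(5, 2) -> 2  [called from tally_events, line 23]
  tally_events([2, 2, 2, 6, 12, 11], 11) -> 2  [called from main, line 37]
  process_batch(2, 3) -> 6  [called from main, line 39]
Log origin:
  1 — main, line 36
  2 — tally_events, line 20
  3 — derive_floor, line 8
  4 — split_margin, line 2
  5 — derive_floor, line 10
  6 — main, line 38
A correct fix: line 12: replace `//` with `*`.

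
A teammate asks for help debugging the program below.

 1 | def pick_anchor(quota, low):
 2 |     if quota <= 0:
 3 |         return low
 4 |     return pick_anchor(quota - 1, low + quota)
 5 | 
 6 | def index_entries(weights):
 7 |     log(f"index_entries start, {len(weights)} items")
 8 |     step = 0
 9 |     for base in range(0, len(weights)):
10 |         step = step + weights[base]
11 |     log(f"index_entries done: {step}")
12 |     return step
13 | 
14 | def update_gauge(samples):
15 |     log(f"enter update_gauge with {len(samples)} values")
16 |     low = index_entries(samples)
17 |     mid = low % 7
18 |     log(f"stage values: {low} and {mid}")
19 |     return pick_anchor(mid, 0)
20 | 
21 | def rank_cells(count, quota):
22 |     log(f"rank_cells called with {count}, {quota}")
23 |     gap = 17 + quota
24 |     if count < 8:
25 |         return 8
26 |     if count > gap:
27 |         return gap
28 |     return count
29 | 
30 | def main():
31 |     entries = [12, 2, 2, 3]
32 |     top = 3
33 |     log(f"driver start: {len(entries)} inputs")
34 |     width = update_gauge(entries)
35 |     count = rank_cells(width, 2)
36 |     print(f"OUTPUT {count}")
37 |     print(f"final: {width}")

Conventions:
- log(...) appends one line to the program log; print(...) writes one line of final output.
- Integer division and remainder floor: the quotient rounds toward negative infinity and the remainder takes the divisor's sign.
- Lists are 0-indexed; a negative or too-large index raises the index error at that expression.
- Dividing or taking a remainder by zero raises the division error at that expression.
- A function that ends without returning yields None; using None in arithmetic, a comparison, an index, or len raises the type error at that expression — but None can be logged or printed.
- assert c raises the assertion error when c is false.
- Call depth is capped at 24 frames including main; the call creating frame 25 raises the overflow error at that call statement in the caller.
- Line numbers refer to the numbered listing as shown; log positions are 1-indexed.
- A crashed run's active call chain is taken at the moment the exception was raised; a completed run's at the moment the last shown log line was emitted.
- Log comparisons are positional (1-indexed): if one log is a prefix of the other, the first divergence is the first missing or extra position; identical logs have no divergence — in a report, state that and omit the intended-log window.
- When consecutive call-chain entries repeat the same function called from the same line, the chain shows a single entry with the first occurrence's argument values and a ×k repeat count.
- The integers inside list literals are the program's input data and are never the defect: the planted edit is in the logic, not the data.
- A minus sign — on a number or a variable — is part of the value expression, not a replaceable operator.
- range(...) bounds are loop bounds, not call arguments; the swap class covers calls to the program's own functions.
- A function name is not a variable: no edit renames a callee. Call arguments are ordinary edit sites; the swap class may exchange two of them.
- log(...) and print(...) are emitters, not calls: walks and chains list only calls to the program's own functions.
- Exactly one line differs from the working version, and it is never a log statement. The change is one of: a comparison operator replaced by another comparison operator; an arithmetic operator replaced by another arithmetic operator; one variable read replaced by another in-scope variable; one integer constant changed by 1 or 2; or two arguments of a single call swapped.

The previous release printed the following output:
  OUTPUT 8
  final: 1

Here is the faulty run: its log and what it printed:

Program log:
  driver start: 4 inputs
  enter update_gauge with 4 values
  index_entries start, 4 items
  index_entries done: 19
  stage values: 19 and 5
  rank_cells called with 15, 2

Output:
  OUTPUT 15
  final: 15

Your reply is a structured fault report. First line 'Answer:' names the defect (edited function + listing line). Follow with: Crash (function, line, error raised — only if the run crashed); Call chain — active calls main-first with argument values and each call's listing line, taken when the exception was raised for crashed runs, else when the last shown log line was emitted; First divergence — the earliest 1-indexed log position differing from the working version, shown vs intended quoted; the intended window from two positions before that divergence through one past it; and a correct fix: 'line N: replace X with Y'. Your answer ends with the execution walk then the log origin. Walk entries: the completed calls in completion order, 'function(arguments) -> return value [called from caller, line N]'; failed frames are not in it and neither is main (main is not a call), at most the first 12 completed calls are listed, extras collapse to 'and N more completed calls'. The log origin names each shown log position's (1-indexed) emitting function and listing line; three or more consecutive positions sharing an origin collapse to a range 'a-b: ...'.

Answer: the defect is in update_gauge at line 17.
Core observation: The earliest visible damage is log position 5 — 'stage values: 19 and 5' rather than the intended 'stage values: 19 and 1'.
Call chain: main -> rank_cells(15, 2) (called at line 35).
First divergence: position 5 — the shown line 'stage values: 19 and 5' should read 'stage values: 19 and 1'.
Intended log window:
  3: index_entries start, 4 items
  4: index_entries done: 19
  5: stage values: 19 and 1
  6: rank_cells called with 1, 2
Execution walk:
  index_entries([12, 2, 2, 3]) -> 19  [called from update_gauge, line 16]
  pick_anchor(0, 15) -> 15  [called from pick_anchor, line 4]
  pick_anchor(1, 14) -> 15  [called from pick_anchor, line 4]
  pick_anchor(2, 12) -> 15  [called from pick_anchor, line 4]
  pick_anchor(3, 9) -> 15  [called from pick_anchor, line 4]
  pick_anchor(4, 5) -> 15  [called from pick_anchor, line 4]
  pick_anchor(5, 0) -> 15  [called from update_gauge, line 19]
  update_gauge([12, 2, 2, 3]) -> 15  [called from main, line 34]
  rank_cells(15, 2) -> 15  [called from main, line 35]
Log line origins:
  1: emitted by main (line 33)
  2: emitted by update_gauge (line 15)
  3: emitted by index_entries (line 7)
  4: emitted by index_entries (line 11)
  5: emitted by update_gauge (line 18)
  6: emitted by rank_cells (line 22)
A correct fix: line 17: replace `7` with `6`.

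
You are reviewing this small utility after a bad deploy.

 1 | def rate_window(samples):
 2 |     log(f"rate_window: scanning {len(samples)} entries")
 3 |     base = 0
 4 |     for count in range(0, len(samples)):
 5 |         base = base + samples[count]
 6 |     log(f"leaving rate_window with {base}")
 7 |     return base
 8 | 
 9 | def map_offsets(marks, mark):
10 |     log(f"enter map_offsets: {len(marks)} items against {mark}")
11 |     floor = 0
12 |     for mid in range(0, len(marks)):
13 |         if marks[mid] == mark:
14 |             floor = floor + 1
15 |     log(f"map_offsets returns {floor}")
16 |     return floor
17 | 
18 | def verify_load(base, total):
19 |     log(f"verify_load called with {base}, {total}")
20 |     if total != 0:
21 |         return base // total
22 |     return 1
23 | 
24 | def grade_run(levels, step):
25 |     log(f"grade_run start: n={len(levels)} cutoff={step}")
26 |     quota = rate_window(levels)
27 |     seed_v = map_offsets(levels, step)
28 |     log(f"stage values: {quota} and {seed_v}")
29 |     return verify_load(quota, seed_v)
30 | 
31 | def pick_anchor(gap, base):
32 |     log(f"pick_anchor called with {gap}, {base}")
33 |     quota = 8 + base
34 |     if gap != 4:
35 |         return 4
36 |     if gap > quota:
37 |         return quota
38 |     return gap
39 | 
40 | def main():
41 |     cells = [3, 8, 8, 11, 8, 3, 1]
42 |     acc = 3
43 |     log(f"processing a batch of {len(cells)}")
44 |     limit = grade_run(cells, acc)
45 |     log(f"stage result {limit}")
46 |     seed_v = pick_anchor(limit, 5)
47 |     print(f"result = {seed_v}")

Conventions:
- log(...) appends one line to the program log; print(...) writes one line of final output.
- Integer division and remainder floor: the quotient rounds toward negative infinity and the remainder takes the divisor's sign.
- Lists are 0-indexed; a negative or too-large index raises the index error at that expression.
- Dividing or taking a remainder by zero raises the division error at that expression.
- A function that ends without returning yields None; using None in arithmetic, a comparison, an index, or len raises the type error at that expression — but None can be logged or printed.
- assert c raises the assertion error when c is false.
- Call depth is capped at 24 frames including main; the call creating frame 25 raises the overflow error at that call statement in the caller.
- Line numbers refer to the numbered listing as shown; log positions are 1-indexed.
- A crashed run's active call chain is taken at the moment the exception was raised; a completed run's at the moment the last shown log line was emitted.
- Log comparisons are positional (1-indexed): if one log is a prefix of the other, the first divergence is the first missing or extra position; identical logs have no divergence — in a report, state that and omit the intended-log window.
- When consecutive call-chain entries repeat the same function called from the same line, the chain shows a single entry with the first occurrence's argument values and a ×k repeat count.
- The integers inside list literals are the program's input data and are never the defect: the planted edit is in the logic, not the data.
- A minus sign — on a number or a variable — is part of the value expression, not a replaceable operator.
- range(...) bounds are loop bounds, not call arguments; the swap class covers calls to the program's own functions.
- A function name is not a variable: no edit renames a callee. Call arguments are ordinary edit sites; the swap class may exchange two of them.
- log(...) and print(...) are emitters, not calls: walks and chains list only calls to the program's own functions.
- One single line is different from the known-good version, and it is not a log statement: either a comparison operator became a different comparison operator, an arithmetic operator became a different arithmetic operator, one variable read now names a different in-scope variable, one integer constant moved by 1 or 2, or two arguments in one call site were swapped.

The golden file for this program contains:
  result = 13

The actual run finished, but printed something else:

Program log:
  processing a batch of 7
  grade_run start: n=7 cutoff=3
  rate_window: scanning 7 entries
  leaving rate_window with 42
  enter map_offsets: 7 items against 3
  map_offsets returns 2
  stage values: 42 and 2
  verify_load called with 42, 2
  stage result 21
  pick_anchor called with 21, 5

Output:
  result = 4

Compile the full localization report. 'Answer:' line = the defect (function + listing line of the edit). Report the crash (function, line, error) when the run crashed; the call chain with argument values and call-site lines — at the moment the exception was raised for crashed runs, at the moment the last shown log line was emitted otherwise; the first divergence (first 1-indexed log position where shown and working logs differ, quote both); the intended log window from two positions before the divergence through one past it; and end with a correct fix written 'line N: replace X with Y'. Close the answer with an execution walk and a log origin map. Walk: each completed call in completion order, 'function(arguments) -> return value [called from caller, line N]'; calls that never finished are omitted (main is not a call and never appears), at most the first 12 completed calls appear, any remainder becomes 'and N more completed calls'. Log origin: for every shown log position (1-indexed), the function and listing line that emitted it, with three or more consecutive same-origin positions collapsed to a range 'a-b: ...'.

Answer: the defect is in pick_anchor at line 34.
Key observation: No log line changed; the fault shows up purely in the output.
Call chain: main -> pick_anchor(21, 5) (called at line 46).
First divergence: there is none — every log position agrees.
Execution walk:
  rate_window([3, 8, 8, 11, 8, 3, 1]) -> 42  [called from grade_run, line 26]
  map_offsets([3, 8, 8, 11, 8, 3, 1], 3) -> 2  [called from grade_run, line 27]
  verify_load(42, 2) -> 21  [called from grade_run, line 29]
  grade_run([3, 8, 8, 11, 8, 3, 1], 3) -> 21  [called from main, line 44]
  pick_anchor(21, 5) -> 4  [called from main, line 46]
Log origins:
  1: emitted by main (line 43)
  2: emitted by grade_run (line 25)
  3: emitted by rate_window (line 2)
  4: emitted by rate_window (line 6)
  5: emitted by map_offsets (line 10)
  6: emitted by map_offsets (line 15)
  7: emitted by grade_run (line 28)
  8: emitted by verify_load (line 19)
  9: emitted by main (line 45)
  10: emitted by pick_anchor (line 32)
A correct fix: line 34: replace `!=` with `<`.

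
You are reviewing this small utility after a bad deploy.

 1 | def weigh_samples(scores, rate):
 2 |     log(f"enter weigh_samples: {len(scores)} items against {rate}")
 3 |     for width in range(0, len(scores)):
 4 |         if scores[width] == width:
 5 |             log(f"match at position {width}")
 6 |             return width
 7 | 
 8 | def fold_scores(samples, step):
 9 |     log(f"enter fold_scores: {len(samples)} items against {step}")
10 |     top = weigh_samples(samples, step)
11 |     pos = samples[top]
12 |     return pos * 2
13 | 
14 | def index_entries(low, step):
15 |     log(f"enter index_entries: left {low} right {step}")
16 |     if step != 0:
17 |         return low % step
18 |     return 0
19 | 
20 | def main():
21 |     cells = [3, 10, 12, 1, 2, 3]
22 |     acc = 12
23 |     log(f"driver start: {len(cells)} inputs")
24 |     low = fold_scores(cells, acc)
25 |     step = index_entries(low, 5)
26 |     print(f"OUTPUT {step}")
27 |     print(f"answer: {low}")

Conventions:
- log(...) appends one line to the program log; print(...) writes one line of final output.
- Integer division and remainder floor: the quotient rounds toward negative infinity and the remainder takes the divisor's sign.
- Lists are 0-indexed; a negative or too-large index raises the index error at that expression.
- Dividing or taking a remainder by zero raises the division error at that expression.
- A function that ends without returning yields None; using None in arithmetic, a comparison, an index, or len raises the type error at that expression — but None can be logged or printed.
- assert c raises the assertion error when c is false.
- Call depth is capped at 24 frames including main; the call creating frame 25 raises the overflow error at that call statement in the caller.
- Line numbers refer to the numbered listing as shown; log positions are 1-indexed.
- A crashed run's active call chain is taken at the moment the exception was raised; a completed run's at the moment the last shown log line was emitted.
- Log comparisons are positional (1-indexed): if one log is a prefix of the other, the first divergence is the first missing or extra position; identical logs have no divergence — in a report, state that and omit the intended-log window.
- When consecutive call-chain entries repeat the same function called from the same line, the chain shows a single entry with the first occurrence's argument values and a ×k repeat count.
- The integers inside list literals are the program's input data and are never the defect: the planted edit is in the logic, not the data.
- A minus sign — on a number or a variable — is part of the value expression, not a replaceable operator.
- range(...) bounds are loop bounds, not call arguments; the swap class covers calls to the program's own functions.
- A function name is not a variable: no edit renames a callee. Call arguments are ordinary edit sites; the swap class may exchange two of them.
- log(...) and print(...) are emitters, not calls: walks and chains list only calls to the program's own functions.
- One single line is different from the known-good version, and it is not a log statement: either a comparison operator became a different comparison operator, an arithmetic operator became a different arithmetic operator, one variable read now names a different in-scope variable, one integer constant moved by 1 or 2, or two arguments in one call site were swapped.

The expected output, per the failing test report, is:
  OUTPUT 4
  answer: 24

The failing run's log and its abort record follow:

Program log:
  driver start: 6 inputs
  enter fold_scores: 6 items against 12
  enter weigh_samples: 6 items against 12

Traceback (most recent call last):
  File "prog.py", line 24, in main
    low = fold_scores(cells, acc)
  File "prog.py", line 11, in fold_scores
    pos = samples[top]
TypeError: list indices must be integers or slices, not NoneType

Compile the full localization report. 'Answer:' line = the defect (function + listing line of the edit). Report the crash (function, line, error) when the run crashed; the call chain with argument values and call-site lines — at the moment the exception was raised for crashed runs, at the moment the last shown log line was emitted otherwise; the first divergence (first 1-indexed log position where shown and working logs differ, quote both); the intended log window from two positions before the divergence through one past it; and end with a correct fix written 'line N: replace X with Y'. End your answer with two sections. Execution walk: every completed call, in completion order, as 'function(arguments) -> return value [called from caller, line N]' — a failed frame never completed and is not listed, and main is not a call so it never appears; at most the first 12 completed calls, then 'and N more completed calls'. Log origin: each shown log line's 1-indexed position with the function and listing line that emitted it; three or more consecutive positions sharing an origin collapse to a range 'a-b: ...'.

Answer: the defect is in weigh_samples at line 4.
Core observation: The shown log is a 3-line prefix of the intended one, whose next entry is 'match at position 2'.
Crash: fold_scores, line 11, TypeError.
Call chain: main -> fold_scores([3, 10, 12, 1, 2, 3], 12) (called at line 24).
First divergence: position 4 — the faulty run's log ends after 3 lines; the working version continues with 'match at position 2'.
Intended log window:
  2: enter fold_scores: 6 items against 12
  3: enter weigh_samples: 6 items against 12
  4: match at position 2
  5: enter index_entries: left 24 right 5
Execution walk:
  weigh_samples([3, 10, 12, 1, 2, 3], 12) -> None  [called from fold_scores, line 10]
Log origins:
  1 — main, line 23
  2 — fold_scores, line 9
  3 — weigh_samples, line 2
A correct fix: line 4: replace `scores[width] == width` with `scores[width] == rate`.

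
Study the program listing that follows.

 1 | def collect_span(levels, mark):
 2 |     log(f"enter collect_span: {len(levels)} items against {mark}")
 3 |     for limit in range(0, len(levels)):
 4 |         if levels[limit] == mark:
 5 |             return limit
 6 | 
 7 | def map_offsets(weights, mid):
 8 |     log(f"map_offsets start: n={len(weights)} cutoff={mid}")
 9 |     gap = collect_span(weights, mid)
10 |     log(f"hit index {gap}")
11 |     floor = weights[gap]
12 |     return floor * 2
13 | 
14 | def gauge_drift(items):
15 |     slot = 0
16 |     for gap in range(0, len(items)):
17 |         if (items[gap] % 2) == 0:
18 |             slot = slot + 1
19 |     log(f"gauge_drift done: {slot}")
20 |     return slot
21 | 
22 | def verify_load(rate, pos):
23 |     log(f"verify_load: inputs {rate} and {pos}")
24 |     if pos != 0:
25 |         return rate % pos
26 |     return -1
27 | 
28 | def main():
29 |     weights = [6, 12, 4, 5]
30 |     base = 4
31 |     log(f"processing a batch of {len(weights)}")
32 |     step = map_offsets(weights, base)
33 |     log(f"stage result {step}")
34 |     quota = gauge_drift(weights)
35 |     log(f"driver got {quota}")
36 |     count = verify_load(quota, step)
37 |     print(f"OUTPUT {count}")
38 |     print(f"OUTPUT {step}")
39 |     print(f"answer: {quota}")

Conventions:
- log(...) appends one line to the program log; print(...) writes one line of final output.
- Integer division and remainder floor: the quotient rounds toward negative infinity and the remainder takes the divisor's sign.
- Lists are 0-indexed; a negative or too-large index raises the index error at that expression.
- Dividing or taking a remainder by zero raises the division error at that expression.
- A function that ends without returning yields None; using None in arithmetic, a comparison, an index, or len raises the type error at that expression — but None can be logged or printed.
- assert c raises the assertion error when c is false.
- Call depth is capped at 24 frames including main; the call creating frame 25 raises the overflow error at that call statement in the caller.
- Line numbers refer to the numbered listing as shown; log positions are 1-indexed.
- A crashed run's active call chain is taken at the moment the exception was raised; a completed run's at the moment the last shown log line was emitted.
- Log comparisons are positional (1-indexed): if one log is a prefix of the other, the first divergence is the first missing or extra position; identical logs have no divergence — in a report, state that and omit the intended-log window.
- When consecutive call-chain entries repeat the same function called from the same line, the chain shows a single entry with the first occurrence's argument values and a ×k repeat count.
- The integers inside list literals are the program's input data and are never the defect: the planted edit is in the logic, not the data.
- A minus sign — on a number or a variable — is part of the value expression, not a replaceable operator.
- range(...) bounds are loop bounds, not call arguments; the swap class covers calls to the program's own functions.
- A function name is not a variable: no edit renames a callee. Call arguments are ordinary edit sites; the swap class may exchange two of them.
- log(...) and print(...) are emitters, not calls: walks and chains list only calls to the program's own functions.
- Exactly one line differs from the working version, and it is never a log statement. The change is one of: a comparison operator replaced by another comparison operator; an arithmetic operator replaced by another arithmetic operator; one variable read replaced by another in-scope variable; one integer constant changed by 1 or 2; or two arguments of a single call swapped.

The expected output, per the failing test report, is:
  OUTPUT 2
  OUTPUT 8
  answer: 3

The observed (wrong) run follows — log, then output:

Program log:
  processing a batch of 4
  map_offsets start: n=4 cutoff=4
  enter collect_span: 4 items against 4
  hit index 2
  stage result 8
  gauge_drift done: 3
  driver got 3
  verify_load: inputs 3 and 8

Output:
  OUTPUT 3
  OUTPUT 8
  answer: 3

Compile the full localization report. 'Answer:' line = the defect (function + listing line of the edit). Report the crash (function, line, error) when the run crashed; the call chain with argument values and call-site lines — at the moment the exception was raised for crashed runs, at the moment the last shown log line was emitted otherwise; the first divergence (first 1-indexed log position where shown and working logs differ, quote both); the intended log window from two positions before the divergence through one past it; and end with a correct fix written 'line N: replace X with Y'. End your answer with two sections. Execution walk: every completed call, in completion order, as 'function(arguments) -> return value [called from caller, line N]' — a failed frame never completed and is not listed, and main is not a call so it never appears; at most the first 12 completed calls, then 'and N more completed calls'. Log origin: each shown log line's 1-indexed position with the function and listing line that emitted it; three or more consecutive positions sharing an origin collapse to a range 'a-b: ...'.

Answer: the defect is in main at line 36.
The tell: Position 8 is the first bad log line: 'verify_load: inputs 3 and 8' should read 'verify_load: inputs 8 and 3'.
Call chain: main -> verify_load(3, 8) (called at line 36).
First divergence: position 8; shown 'verify_load: inputs 3 and 8' vs intended 'verify_load: inputs 8 and 3'.
Intended log window:
  6: gauge_drift done: 3
  7: driver got 3
  8: verify_load: inputs 8 and 3
Execution walk:
  collect_span([6, 12, 4, 5], 4) -> 2  [called from map_offsets, line 9]
  map_offsets([6, 12, 4, 5], 4) -> 8  [called from main, line 32]
  gauge_drift([6, 12, 4, 5]) -> 3  [called from main, line 34]
  verify_load(3, 8) -> 3  [called from main, line 36]
Log origin:
  1: emitted by main (line 31)
  2: emitted by map_offsets (line 8)
  3: emitted by collect_span (line 2)
  4: emitted by map_offsets (line 10)
  5: emitted by main (line 33)
  6: emitted by gauge_drift (line 19)
  7: emitted by main (line 35)
  8: emitted by verify_load (line 23)
A correct fix: line 36: replace `verify_load(quota, step)` with `verify_load(step, quota)`.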